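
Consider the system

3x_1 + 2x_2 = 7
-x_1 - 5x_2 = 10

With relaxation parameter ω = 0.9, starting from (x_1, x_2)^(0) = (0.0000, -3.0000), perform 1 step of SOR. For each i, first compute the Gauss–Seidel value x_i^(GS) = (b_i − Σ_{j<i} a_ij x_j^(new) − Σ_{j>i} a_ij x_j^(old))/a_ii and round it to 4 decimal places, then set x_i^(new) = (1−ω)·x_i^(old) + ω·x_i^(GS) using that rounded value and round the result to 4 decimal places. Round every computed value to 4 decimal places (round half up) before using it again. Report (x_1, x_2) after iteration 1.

Iteration 1:
  x_1: GS value = (7 - (2)·-3.0000) / (3) = 4.3333;  x_1 ← (1−ω)·0.0000 + ω·4.3333 = 3.9000
  x_2: GS value = (10 - (-1)·3.9000) / (-5) = -2.7800;  x_2 ← (1−ω)·-3.0000 + ω·-2.7800 = -2.8020

(3.9000, -2.8020)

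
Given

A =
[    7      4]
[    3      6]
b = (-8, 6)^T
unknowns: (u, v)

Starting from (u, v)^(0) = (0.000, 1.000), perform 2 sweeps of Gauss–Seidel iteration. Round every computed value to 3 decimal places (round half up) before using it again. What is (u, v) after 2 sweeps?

Iteration 1:
  u = (-8 - (4)·1.000) / (7) = -1.714
  v = (6 - (3)·-1.714) / (6) = 1.857
Iteration 2:
  u = (-8 - (4)·1.857) / (7) = -2.204
  v = (6 - (3)·-2.204) / (6) = 2.102

(-2.204, 2.102)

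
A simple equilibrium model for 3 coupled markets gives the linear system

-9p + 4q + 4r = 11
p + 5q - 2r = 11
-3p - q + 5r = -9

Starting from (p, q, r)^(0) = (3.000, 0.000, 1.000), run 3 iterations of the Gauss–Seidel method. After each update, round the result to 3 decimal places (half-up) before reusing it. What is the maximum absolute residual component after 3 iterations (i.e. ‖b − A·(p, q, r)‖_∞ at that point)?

1.232

Iteration 1:
  p = (11 - (4)·0.000 - (4)·1.000) / (-9) = -0.778
  q = (11 - (1)·-0.778 - (-2)·1.000) / (5) = 2.756
  r = (-9 - (-3)·-0.778 - (-1)·2.756) / (5) = -1.716
Iteration 2:
  p = (11 - (4)·2.756 - (4)·-1.716) / (-9) = -0.760
  q = (11 - (1)·-0.760 - (-2)·-1.716) / (5) = 1.666
  r = (-9 - (-3)·-0.760 - (-1)·1.666) / (5) = -1.923
Iteration 3:
  p = (11 - (4)·1.666 - (4)·-1.923) / (-9) = -1.336
  q = (11 - (1)·-1.336 - (-2)·-1.923) / (5) = 1.698
  r = (-9 - (-3)·-1.336 - (-1)·1.698) / (5) = -2.262
Residual b − A·x = (1.232, -0.678, 0.000); ∞-norm = 1.232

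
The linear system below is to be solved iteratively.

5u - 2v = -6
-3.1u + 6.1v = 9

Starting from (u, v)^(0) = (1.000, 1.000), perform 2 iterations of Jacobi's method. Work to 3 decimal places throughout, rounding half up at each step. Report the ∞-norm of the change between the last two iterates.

Iteration 1:
  u = (-6 - (-2)·1.000) / (5) = -0.800
  v = (9 - (-3.1)·1.000) / (6.1) = 1.984
Iteration 2:
  u = (-6 - (-2)·1.984) / (5) = -0.406
  v = (9 - (-3.1)·-0.800) / (6.1) = 1.069
Change: (0.394, -0.915) → max |·| = 0.915

0.915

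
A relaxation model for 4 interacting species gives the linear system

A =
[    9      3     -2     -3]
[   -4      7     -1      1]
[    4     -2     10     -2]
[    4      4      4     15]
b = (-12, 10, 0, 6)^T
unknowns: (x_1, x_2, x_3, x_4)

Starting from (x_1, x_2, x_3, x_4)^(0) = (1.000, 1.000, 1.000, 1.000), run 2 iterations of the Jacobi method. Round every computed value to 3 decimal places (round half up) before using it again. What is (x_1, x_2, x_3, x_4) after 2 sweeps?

Iteration 1:
  x_1 = (-12 - (3)·1.000 - (-2)·1.000 - (-3)·1.000) / (9) = -1.111
  x_2 = (10 - (-4)·1.000 - (-1)·1.000 - (1)·1.000) / (7) = 2.000
  x_3 = (0 - (4)·1.000 - (-2)·1.000 - (-2)·1.000) / (10) = 0.000
  x_4 = (6 - (4)·1.000 - (4)·1.000 - (4)·1.000) / (15) = -0.400
Iteration 2:
  x_1 = (-12 - (3)·2.000 - (-2)·0.000 - (-3)·-0.400) / (9) = -2.133
  x_2 = (10 - (-4)·-1.111 - (-1)·0.000 - (1)·-0.400) / (7) = 0.851
  x_3 = (0 - (4)·-1.111 - (-2)·2.000 - (-2)·-0.400) / (10) = 0.764
  x_4 = (6 - (4)·-1.111 - (4)·2.000 - (4)·0.000) / (15) = 0.163

(-2.133, 0.851, 0.764, 0.163)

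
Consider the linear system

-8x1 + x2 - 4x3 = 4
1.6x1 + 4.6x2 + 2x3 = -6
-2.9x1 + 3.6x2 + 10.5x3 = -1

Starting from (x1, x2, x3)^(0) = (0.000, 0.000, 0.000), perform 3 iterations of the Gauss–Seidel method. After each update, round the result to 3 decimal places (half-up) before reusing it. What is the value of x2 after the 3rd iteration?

-1.105

Iteration 1:
  x1 = (4 - (1)·0.000 - (-4)·0.000) / (-8) = -0.500
  x2 = (-6 - (1.6)·-0.500 - (2)·0.000) / (4.6) = -1.130
  x3 = (-1 - (-2.9)·-0.500 - (3.6)·-1.130) / (10.5) = 0.154
Iteration 2:
  x1 = (4 - (1)·-1.130 - (-4)·0.154) / (-8) = -0.718
  x2 = (-6 - (1.6)·-0.718 - (2)·0.154) / (4.6) = -1.122
  x3 = (-1 - (-2.9)·-0.718 - (3.6)·-1.122) / (10.5) = 0.091
Iteration 3:
  x1 = (4 - (1)·-1.122 - (-4)·0.091) / (-8) = -0.686
  x2 = (-6 - (1.6)·-0.686 - (2)·0.091) / (4.6) = -1.105
  x3 = (-1 - (-2.9)·-0.686 - (3.6)·-1.105) / (10.5) = 0.094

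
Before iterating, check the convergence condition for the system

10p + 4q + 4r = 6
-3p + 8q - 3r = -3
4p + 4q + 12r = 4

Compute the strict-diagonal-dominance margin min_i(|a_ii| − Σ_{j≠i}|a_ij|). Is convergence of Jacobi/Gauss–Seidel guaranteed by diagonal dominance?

2

row 1: |10| − (4+4) = 2
row 2: |8| − (3+3) = 2
row 3: |12| − (4+4) = 4
minimum over rows = 2 → strictly diagonally dominant (convergence guaranteed)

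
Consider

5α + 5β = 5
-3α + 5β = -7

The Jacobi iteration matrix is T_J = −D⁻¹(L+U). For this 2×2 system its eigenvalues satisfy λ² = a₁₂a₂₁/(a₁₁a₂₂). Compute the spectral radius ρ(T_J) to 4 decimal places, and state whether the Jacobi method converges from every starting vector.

a₁₂a₂₁/(a₁₁a₂₂) = (5)·(-3) / ((5)·(5)) = -0.600000
ρ = √|-0.600000| = √0.600000 = 0.7746
ρ < 1, so Jacobi converges

0.7746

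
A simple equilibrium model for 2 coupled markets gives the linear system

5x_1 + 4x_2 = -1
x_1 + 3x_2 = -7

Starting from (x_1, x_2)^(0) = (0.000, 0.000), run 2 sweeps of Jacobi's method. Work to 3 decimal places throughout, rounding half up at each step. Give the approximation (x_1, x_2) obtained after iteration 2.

(1.666, -2.267)

Iteration 1:
  x_1 = (-1 - (4)·0.000) / (5) = -0.200
  x_2 = (-7 - (1)·0.000) / (3) = -2.333
Iteration 2:
  x_1 = (-1 - (4)·-2.333) / (5) = 1.666
  x_2 = (-7 - (1)·-0.200) / (3) = -2.267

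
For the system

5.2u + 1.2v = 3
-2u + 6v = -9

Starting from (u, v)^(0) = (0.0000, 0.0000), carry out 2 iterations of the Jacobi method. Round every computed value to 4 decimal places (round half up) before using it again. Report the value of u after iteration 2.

Iteration 1:
  u = (3 - (1.2)·0.0000) / (5.2) = 0.5769
  v = (-9 - (-2)·0.0000) / (6) = -1.5000
Iteration 2:
  u = (3 - (1.2)·-1.5000) / (5.2) = 0.9231
  v = (-9 - (-2)·0.5769) / (6) = -1.3077

0.9231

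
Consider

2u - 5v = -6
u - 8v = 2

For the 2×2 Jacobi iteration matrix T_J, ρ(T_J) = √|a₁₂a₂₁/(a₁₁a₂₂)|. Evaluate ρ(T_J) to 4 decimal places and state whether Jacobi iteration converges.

a₁₂a₂₁/(a₁₁a₂₂) = (-5)·(1) / ((2)·(-8)) = 0.312500
ρ = √|0.312500| = √0.312500 = 0.5590
ρ < 1, so Jacobi converges

0.5590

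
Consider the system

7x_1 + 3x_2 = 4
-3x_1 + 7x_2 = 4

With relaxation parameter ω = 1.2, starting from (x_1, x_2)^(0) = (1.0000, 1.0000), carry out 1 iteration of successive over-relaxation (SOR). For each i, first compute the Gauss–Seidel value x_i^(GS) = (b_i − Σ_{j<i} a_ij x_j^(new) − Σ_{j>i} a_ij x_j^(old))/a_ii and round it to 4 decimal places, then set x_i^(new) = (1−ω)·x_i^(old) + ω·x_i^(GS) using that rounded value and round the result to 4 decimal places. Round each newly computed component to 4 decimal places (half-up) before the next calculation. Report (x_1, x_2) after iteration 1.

(-0.0285, 0.4710)

Iteration 1:
  x_1: GS value = (4 - (3)·1.0000) / (7) = 0.1429;  x_1 ← (1−ω)·1.0000 + ω·0.1429 = -0.0285
  x_2: GS value = (4 - (-3)·-0.0285) / (7) = 0.5592;  x_2 ← (1−ω)·1.0000 + ω·0.5592 = 0.4710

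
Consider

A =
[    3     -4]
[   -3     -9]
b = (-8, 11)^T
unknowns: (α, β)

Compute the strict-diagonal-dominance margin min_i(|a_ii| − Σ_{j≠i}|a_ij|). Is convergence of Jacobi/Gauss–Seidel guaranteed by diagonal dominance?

-1

row 1: |3| − (4) = -1
row 2: |-9| − (3) = 6
minimum over rows = -1 → not strictly diagonally dominant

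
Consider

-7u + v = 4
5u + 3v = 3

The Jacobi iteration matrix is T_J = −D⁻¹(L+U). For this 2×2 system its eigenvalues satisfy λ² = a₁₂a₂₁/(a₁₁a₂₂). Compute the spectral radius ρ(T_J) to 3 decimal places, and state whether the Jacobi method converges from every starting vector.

0.488

a₁₂a₂₁/(a₁₁a₂₂) = (1)·(5) / ((-7)·(3)) = -0.238095
ρ = √|-0.238095| = √0.238095 = 0.488
ρ < 1, so Jacobi converges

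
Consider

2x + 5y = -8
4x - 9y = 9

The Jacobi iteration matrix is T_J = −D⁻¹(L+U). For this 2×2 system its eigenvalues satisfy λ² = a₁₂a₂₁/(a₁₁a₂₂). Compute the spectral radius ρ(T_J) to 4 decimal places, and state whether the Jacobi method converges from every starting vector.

1.0541

a₁₂a₂₁/(a₁₁a₂₂) = (5)·(4) / ((2)·(-9)) = -1.111111
ρ = √|-1.111111| = √1.111111 = 1.0541
ρ > 1, so Jacobi diverges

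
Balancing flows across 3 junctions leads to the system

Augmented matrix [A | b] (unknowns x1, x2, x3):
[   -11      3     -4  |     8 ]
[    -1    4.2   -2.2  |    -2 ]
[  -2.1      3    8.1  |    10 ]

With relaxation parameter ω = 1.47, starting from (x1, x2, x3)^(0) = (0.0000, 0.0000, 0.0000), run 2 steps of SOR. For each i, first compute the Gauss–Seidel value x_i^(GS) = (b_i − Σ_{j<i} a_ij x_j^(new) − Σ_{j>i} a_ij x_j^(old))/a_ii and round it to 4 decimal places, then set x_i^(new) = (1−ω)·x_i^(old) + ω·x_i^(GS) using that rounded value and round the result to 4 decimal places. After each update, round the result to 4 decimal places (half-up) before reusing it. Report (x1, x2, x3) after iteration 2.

Iteration 1:
  x1: GS value = (8 - (3)·0.0000 - (-4)·0.0000) / (-11) = -0.7273;  x1 ← (1−ω)·0.0000 + ω·-0.7273 = -1.0691
  x2: GS value = (-2 - (-1)·-1.0691 - (-2.2)·0.0000) / (4.2) = -0.7307;  x2 ← (1−ω)·0.0000 + ω·-0.7307 = -1.0741
  x3: GS value = (10 - (-2.1)·-1.0691 - (3)·-1.0741) / (8.1) = 1.3552;  x3 ← (1−ω)·0.0000 + ω·1.3552 = 1.9921
Iteration 2:
  x1: GS value = (8 - (3)·-1.0741 - (-4)·1.9921) / (-11) = -1.7446;  x1 ← (1−ω)·-1.0691 + ω·-1.7446 = -2.0621
  x2: GS value = (-2 - (-1)·-2.0621 - (-2.2)·1.9921) / (4.2) = 0.0763;  x2 ← (1−ω)·-1.0741 + ω·0.0763 = 0.6170
  x3: GS value = (10 - (-2.1)·-2.0621 - (3)·0.6170) / (8.1) = 0.4714;  x3 ← (1−ω)·1.9921 + ω·0.4714 = -0.2433

(-2.0621, 0.6170, -0.2433)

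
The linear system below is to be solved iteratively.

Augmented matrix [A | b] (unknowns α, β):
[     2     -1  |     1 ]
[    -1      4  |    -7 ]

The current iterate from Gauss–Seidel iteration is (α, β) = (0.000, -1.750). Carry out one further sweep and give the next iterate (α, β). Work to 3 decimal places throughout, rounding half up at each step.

(-0.375, -1.844)

One sweep:
  α = (1 - (-1)·-1.750) / (2) = -0.375
  β = (-7 - (-1)·-0.375) / (4) = -1.844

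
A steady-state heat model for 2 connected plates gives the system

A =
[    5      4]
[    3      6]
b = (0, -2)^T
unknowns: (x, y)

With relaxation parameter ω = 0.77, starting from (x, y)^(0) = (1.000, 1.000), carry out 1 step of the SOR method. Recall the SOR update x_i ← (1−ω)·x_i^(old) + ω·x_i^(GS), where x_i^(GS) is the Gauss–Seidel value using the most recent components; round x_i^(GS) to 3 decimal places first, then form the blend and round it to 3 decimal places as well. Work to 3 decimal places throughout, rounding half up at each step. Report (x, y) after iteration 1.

(-0.386, 0.122)

Iteration 1:
  x: GS value = (0 - (4)·1.000) / (5) = -0.800;  x ← (1−ω)·1.000 + ω·-0.800 = -0.386
  y: GS value = (-2 - (3)·-0.386) / (6) = -0.140;  y ← (1−ω)·1.000 + ω·-0.140 = 0.122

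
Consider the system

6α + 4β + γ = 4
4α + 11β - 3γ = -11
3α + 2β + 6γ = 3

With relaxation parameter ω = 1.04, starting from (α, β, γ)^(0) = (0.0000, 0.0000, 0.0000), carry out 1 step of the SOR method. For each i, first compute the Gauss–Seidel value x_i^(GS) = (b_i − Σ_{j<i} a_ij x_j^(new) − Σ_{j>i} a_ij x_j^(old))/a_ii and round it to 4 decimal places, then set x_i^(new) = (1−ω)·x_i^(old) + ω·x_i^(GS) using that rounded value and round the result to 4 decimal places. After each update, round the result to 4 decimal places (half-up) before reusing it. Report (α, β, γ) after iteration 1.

(0.6934, -1.3022, 0.6109)

Iteration 1:
  α: GS value = (4 - (4)·0.0000 - (1)·0.0000) / (6) = 0.6667;  α ← (1−ω)·0.0000 + ω·0.6667 = 0.6934
  β: GS value = (-11 - (4)·0.6934 - (-3)·0.0000) / (11) = -1.2521;  β ← (1−ω)·0.0000 + ω·-1.2521 = -1.3022
  γ: GS value = (3 - (3)·0.6934 - (2)·-1.3022) / (6) = 0.5874;  γ ← (1−ω)·0.0000 + ω·0.5874 = 0.6109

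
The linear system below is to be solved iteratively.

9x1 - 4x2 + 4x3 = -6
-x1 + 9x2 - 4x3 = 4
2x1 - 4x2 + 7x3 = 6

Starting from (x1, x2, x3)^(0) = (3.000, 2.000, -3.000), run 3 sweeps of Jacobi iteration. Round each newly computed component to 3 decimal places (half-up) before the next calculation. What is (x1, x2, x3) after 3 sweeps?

(-0.209, 0.329, 1.906)

Iteration 1:
  x1 = (-6 - (-4)·2.000 - (4)·-3.000) / (9) = 1.556
  x2 = (4 - (-1)·3.000 - (-4)·-3.000) / (9) = -0.556
  x3 = (6 - (2)·3.000 - (-4)·2.000) / (7) = 1.143
Iteration 2:
  x1 = (-6 - (-4)·-0.556 - (4)·1.143) / (9) = -1.422
  x2 = (4 - (-1)·1.556 - (-4)·1.143) / (9) = 1.125
  x3 = (6 - (2)·1.556 - (-4)·-0.556) / (7) = 0.095
Iteration 3:
  x1 = (-6 - (-4)·1.125 - (4)·0.095) / (9) = -0.209
  x2 = (4 - (-1)·-1.422 - (-4)·0.095) / (9) = 0.329
  x3 = (6 - (2)·-1.422 - (-4)·1.125) / (7) = 1.906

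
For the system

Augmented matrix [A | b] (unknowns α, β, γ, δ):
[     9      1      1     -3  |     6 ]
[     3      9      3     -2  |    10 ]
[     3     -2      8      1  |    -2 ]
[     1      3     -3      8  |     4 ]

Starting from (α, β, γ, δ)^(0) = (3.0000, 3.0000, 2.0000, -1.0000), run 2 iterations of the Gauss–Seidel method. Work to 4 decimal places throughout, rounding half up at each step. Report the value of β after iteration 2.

Iteration 1:
  α = (6 - (1)·3.0000 - (1)·2.0000 - (-3)·-1.0000) / (9) = -0.2222
  β = (10 - (3)·-0.2222 - (3)·2.0000 - (-2)·-1.0000) / (9) = 0.2963
  γ = (-2 - (3)·-0.2222 - (-2)·0.2963 - (1)·-1.0000) / (8) = 0.0324
  δ = (4 - (1)·-0.2222 - (3)·0.2963 - (-3)·0.0324) / (8) = 0.4288
Iteration 2:
  α = (6 - (1)·0.2963 - (1)·0.0324 - (-3)·0.4288) / (9) = 0.7731
  β = (10 - (3)·0.7731 - (3)·0.0324 - (-2)·0.4288) / (9) = 0.9379
  γ = (-2 - (3)·0.7731 - (-2)·0.9379 - (1)·0.4288) / (8) = -0.3590
  δ = (4 - (1)·0.7731 - (3)·0.9379 - (-3)·-0.3590) / (8) = -0.0830

0.9379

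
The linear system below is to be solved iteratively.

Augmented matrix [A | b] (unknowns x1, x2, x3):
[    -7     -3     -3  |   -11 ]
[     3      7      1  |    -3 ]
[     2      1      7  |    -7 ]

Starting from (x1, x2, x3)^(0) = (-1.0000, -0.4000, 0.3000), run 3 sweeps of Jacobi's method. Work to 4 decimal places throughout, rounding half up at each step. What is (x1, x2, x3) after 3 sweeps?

(2.6350, -1.0227, -1.3880)

Iteration 1:
  x1 = (-11 - (-3)·-0.4000 - (-3)·0.3000) / (-7) = 1.6143
  x2 = (-3 - (3)·-1.0000 - (1)·0.3000) / (7) = -0.0429
  x3 = (-7 - (2)·-1.0000 - (1)·-0.4000) / (7) = -0.6571
Iteration 2:
  x1 = (-11 - (-3)·-0.0429 - (-3)·-0.6571) / (-7) = 1.8714
  x2 = (-3 - (3)·1.6143 - (1)·-0.6571) / (7) = -1.0265
  x3 = (-7 - (2)·1.6143 - (1)·-0.0429) / (7) = -1.4551
Iteration 3:
  x1 = (-11 - (-3)·-1.0265 - (-3)·-1.4551) / (-7) = 2.6350
  x2 = (-3 - (3)·1.8714 - (1)·-1.4551) / (7) = -1.0227
  x3 = (-7 - (2)·1.8714 - (1)·-1.0265) / (7) = -1.3880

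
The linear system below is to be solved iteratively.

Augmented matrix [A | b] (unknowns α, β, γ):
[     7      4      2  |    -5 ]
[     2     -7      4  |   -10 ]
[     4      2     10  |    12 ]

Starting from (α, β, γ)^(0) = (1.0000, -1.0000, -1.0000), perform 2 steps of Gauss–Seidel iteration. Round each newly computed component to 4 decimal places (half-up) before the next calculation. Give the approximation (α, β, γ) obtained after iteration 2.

Iteration 1:
  α = (-5 - (4)·-1.0000 - (2)·-1.0000) / (7) = 0.1429
  β = (-10 - (2)·0.1429 - (4)·-1.0000) / (-7) = 0.8980
  γ = (12 - (4)·0.1429 - (2)·0.8980) / (10) = 0.9632
Iteration 2:
  α = (-5 - (4)·0.8980 - (2)·0.9632) / (7) = -1.5026
  β = (-10 - (2)·-1.5026 - (4)·0.9632) / (-7) = 1.5497
  γ = (12 - (4)·-1.5026 - (2)·1.5497) / (10) = 1.4911

(-1.5026, 1.5497, 1.4911)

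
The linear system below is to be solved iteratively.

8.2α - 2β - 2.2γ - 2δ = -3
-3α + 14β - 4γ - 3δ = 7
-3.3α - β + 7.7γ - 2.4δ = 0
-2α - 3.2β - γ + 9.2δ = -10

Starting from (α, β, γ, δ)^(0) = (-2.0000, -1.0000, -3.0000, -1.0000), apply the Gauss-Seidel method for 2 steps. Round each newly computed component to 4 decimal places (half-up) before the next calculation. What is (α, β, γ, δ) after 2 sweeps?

Iteration 1:
  α = (-3 - (-2)·-1.0000 - (-2.2)·-3.0000 - (-2)·-1.0000) / (8.2) = -1.6585
  β = (7 - (-3)·-1.6585 - (-4)·-3.0000 - (-3)·-1.0000) / (14) = -0.9268
  γ = (0 - (-3.3)·-1.6585 - (-1)·-0.9268 - (-2.4)·-1.0000) / (7.7) = -1.1428
  δ = (-10 - (-2)·-1.6585 - (-3.2)·-0.9268 - (-1)·-1.1428) / (9.2) = -1.8941
Iteration 2:
  α = (-3 - (-2)·-0.9268 - (-2.2)·-1.1428 - (-2)·-1.8941) / (8.2) = -1.3605
  β = (7 - (-3)·-1.3605 - (-4)·-1.1428 - (-3)·-1.8941) / (14) = -0.5239
  γ = (0 - (-3.3)·-1.3605 - (-1)·-0.5239 - (-2.4)·-1.8941) / (7.7) = -1.2415
  δ = (-10 - (-2)·-1.3605 - (-3.2)·-0.5239 - (-1)·-1.2415) / (9.2) = -1.6999

(-1.3605, -0.5239, -1.2415, -1.6999)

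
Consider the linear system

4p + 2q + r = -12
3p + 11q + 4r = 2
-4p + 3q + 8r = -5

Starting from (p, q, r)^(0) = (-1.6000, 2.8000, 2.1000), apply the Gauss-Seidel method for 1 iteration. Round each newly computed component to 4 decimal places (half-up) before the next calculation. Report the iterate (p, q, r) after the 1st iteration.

Iteration 1:
  p = (-12 - (2)·2.8000 - (1)·2.1000) / (4) = -4.9250
  q = (2 - (3)·-4.9250 - (4)·2.1000) / (11) = 0.7614
  r = (-5 - (-4)·-4.9250 - (3)·0.7614) / (8) = -3.3730

(-4.9250, 0.7614, -3.3730)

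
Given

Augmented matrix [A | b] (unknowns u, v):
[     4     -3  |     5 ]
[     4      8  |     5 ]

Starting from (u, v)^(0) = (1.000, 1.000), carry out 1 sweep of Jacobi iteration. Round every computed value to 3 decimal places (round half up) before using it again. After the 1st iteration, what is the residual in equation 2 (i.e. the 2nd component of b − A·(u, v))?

Iteration 1:
  u = (5 - (-3)·1.000) / (4) = 2.000
  v = (5 - (4)·1.000) / (8) = 0.125
Residual b − A·x = (-2.625, -4.000)

-4.000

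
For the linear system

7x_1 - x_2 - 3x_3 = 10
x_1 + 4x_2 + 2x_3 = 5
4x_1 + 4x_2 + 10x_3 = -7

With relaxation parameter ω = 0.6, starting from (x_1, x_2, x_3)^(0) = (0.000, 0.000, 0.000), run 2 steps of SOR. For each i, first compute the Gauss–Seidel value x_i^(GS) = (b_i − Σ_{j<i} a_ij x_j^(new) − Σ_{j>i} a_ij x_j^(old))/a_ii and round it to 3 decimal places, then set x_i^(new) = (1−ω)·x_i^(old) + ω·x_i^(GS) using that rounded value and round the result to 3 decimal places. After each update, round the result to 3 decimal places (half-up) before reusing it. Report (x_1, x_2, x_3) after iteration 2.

(1.054, 1.073, -1.241)

Iteration 1:
  x_1: GS value = (10 - (-1)·0.000 - (-3)·0.000) / (7) = 1.429;  x_1 ← (1−ω)·0.000 + ω·1.429 = 0.857
  x_2: GS value = (5 - (1)·0.857 - (2)·0.000) / (4) = 1.036;  x_2 ← (1−ω)·0.000 + ω·1.036 = 0.622
  x_3: GS value = (-7 - (4)·0.857 - (4)·0.622) / (10) = -1.292;  x_3 ← (1−ω)·0.000 + ω·-1.292 = -0.775
Iteration 2:
  x_1: GS value = (10 - (-1)·0.622 - (-3)·-0.775) / (7) = 1.185;  x_1 ← (1−ω)·0.857 + ω·1.185 = 1.054
  x_2: GS value = (5 - (1)·1.054 - (2)·-0.775) / (4) = 1.374;  x_2 ← (1−ω)·0.622 + ω·1.374 = 1.073
  x_3: GS value = (-7 - (4)·1.054 - (4)·1.073) / (10) = -1.551;  x_3 ← (1−ω)·-0.775 + ω·-1.551 = -1.241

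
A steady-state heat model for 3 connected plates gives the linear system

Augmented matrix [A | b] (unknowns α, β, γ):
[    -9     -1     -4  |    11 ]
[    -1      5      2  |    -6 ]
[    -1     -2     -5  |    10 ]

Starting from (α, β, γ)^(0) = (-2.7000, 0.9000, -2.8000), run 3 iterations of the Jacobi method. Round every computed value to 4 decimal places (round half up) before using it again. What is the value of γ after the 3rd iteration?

Iteration 1:
  α = (11 - (-1)·0.9000 - (-4)·-2.8000) / (-9) = -0.0778
  β = (-6 - (-1)·-2.7000 - (2)·-2.8000) / (5) = -0.6200
  γ = (10 - (-1)·-2.7000 - (-2)·0.9000) / (-5) = -1.8200
Iteration 2:
  α = (11 - (-1)·-0.6200 - (-4)·-1.8200) / (-9) = -0.3444
  β = (-6 - (-1)·-0.0778 - (2)·-1.8200) / (5) = -0.4876
  γ = (10 - (-1)·-0.0778 - (-2)·-0.6200) / (-5) = -1.7364
Iteration 3:
  α = (11 - (-1)·-0.4876 - (-4)·-1.7364) / (-9) = -0.3963
  β = (-6 - (-1)·-0.3444 - (2)·-1.7364) / (5) = -0.5743
  γ = (10 - (-1)·-0.3444 - (-2)·-0.4876) / (-5) = -1.7361

-1.7361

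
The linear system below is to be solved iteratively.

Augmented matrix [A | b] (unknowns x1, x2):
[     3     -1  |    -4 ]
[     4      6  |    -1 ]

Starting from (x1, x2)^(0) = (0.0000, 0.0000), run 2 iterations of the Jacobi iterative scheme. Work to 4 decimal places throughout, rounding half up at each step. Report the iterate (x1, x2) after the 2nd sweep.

(-1.3889, 0.7222)

Iteration 1:
  x1 = (-4 - (-1)·0.0000) / (3) = -1.3333
  x2 = (-1 - (4)·0.0000) / (6) = -0.1667
Iteration 2:
  x1 = (-4 - (-1)·-0.1667) / (3) = -1.3889
  x2 = (-1 - (4)·-1.3333) / (6) = 0.7222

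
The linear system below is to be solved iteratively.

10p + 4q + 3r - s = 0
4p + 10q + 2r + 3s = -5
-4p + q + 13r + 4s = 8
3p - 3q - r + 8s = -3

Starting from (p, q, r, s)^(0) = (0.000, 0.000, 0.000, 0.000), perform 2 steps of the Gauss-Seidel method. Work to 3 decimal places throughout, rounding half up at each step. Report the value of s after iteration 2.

Iteration 1:
  p = (0 - (4)·0.000 - (3)·0.000 - (-1)·0.000) / (10) = 0.000
  q = (-5 - (4)·0.000 - (2)·0.000 - (3)·0.000) / (10) = -0.500
  r = (8 - (-4)·0.000 - (1)·-0.500 - (4)·0.000) / (13) = 0.654
  s = (-3 - (3)·0.000 - (-3)·-0.500 - (-1)·0.654) / (8) = -0.481
Iteration 2:
  p = (0 - (4)·-0.500 - (3)·0.654 - (-1)·-0.481) / (10) = -0.044
  q = (-5 - (4)·-0.044 - (2)·0.654 - (3)·-0.481) / (10) = -0.469
  r = (8 - (-4)·-0.044 - (1)·-0.469 - (4)·-0.481) / (13) = 0.786
  s = (-3 - (3)·-0.044 - (-3)·-0.469 - (-1)·0.786) / (8) = -0.436

-0.436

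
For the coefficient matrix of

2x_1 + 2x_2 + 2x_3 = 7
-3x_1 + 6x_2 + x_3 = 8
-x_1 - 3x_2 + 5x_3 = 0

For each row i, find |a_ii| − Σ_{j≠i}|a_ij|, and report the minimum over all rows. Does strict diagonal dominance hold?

row 1: |2| − (2+2) = -2
row 2: |6| − (3+1) = 2
row 3: |5| − (1+3) = 1
minimum over rows = -2 → not strictly diagonally dominant

-2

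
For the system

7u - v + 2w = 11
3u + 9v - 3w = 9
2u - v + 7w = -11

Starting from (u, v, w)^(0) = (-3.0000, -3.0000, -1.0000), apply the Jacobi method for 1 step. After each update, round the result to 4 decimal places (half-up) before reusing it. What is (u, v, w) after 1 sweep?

(1.4286, 1.6667, -1.1429)

Iteration 1:
  u = (11 - (-1)·-3.0000 - (2)·-1.0000) / (7) = 1.4286
  v = (9 - (3)·-3.0000 - (-3)·-1.0000) / (9) = 1.6667
  w = (-11 - (2)·-3.0000 - (-1)·-3.0000) / (7) = -1.1429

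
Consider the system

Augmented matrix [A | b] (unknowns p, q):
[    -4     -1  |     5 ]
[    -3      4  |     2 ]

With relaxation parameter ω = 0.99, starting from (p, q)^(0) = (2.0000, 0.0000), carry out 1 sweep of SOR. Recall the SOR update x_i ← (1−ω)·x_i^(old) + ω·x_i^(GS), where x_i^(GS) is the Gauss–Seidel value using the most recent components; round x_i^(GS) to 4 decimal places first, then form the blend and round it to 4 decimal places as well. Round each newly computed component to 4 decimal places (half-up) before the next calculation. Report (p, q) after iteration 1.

Iteration 1:
  p: GS value = (5 - (-1)·0.0000) / (-4) = -1.2500;  p ← (1−ω)·2.0000 + ω·-1.2500 = -1.2175
  q: GS value = (2 - (-3)·-1.2175) / (4) = -0.4131;  q ← (1−ω)·0.0000 + ω·-0.4131 = -0.4090

(-1.2175, -0.4090)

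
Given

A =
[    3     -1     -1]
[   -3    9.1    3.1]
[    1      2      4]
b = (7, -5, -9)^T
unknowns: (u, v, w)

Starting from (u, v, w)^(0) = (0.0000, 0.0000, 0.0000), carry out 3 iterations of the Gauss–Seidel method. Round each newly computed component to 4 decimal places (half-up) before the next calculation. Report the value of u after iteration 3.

Iteration 1:
  u = (7 - (-1)·0.0000 - (-1)·0.0000) / (3) = 2.3333
  v = (-5 - (-3)·2.3333 - (3.1)·0.0000) / (9.1) = 0.2198
  w = (-9 - (1)·2.3333 - (2)·0.2198) / (4) = -2.9432
Iteration 2:
  u = (7 - (-1)·0.2198 - (-1)·-2.9432) / (3) = 1.4255
  v = (-5 - (-3)·1.4255 - (3.1)·-2.9432) / (9.1) = 0.9231
  w = (-9 - (1)·1.4255 - (2)·0.9231) / (4) = -3.0679
Iteration 3:
  u = (7 - (-1)·0.9231 - (-1)·-3.0679) / (3) = 1.6184
  v = (-5 - (-3)·1.6184 - (3.1)·-3.0679) / (9.1) = 1.0292
  w = (-9 - (1)·1.6184 - (2)·1.0292) / (4) = -3.1692

1.6184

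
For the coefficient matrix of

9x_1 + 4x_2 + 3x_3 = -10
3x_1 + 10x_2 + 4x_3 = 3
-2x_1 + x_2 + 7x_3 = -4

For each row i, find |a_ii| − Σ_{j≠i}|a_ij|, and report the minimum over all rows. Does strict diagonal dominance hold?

2

row 1: |9| − (4+3) = 2
row 2: |10| − (3+4) = 3
row 3: |7| − (2+1) = 4
minimum over rows = 2 → strictly diagonally dominant (convergence guaranteed)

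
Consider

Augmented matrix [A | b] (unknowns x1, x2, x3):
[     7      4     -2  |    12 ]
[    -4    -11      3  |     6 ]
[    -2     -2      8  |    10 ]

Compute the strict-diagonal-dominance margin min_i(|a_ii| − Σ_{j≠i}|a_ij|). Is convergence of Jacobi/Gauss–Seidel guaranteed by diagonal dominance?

row 1: |7| − (4+2) = 1
row 2: |-11| − (4+3) = 4
row 3: |8| − (2+2) = 4
minimum over rows = 1 → strictly diagonally dominant (convergence guaranteed)

1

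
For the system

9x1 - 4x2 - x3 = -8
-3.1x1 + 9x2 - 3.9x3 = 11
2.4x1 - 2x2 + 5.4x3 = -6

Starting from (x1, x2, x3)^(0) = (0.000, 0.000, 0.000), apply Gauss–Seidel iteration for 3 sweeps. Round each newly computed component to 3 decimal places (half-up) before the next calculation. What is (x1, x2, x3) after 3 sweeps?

Iteration 1:
  x1 = (-8 - (-4)·0.000 - (-1)·0.000) / (9) = -0.889
  x2 = (11 - (-3.1)·-0.889 - (-3.9)·0.000) / (9) = 0.916
  x3 = (-6 - (2.4)·-0.889 - (-2)·0.916) / (5.4) = -0.377
Iteration 2:
  x1 = (-8 - (-4)·0.916 - (-1)·-0.377) / (9) = -0.524
  x2 = (11 - (-3.1)·-0.524 - (-3.9)·-0.377) / (9) = 0.878
  x3 = (-6 - (2.4)·-0.524 - (-2)·0.878) / (5.4) = -0.553
Iteration 3:
  x1 = (-8 - (-4)·0.878 - (-1)·-0.553) / (9) = -0.560
  x2 = (11 - (-3.1)·-0.560 - (-3.9)·-0.553) / (9) = 0.790
  x3 = (-6 - (2.4)·-0.560 - (-2)·0.790) / (5.4) = -0.570

(-0.560, 0.790, -0.570)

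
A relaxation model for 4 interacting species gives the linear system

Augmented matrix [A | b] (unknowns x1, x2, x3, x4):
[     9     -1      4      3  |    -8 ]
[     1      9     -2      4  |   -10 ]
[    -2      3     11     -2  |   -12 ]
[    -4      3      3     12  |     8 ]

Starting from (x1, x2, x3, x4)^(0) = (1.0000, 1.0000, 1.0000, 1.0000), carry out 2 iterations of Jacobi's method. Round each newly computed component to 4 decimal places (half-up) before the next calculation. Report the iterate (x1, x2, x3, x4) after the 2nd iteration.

Iteration 1:
  x1 = (-8 - (-1)·1.0000 - (4)·1.0000 - (3)·1.0000) / (9) = -1.5556
  x2 = (-10 - (1)·1.0000 - (-2)·1.0000 - (4)·1.0000) / (9) = -1.4444
  x3 = (-12 - (-2)·1.0000 - (3)·1.0000 - (-2)·1.0000) / (11) = -1.0000
  x4 = (8 - (-4)·1.0000 - (3)·1.0000 - (3)·1.0000) / (12) = 0.5000
Iteration 2:
  x1 = (-8 - (-1)·-1.4444 - (4)·-1.0000 - (3)·0.5000) / (9) = -0.7716
  x2 = (-10 - (1)·-1.5556 - (-2)·-1.0000 - (4)·0.5000) / (9) = -1.3827
  x3 = (-12 - (-2)·-1.5556 - (3)·-1.4444 - (-2)·0.5000) / (11) = -0.8889
  x4 = (8 - (-4)·-1.5556 - (3)·-1.4444 - (3)·-1.0000) / (12) = 0.7592

(-0.7716, -1.3827, -0.8889, 0.7592)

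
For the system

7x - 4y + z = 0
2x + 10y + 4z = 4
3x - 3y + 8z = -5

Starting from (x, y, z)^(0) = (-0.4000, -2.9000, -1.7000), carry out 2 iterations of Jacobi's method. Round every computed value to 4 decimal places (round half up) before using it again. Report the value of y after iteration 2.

Iteration 1:
  x = (0 - (-4)·-2.9000 - (1)·-1.7000) / (7) = -1.4143
  y = (4 - (2)·-0.4000 - (4)·-1.7000) / (10) = 1.1600
  z = (-5 - (3)·-0.4000 - (-3)·-2.9000) / (8) = -1.5625
Iteration 2:
  x = (0 - (-4)·1.1600 - (1)·-1.5625) / (7) = 0.8861
  y = (4 - (2)·-1.4143 - (4)·-1.5625) / (10) = 1.3079
  z = (-5 - (3)·-1.4143 - (-3)·1.1600) / (8) = 0.3404

1.3079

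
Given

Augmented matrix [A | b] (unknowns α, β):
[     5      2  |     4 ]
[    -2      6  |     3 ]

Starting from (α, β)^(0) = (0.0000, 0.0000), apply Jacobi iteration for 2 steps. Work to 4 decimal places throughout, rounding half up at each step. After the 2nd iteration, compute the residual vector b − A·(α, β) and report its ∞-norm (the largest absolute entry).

0.5334

Iteration 1:
  α = (4 - (2)·0.0000) / (5) = 0.8000
  β = (3 - (-2)·0.0000) / (6) = 0.5000
Iteration 2:
  α = (4 - (2)·0.5000) / (5) = 0.6000
  β = (3 - (-2)·0.8000) / (6) = 0.7667
Residual b − A·x = (-0.5334, -0.4002); ∞-norm = 0.5334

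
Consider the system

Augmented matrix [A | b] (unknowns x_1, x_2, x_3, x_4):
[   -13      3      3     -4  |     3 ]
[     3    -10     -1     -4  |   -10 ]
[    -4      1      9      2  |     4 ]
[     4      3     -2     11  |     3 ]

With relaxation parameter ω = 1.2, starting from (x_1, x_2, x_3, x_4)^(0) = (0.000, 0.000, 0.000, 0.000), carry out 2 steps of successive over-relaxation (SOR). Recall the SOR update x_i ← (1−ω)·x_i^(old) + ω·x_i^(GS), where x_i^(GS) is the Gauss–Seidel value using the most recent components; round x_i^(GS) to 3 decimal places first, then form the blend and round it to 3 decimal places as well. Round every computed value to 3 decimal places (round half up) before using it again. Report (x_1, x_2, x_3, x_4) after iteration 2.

Iteration 1:
  x_1: GS value = (3 - (3)·0.000 - (3)·0.000 - (-4)·0.000) / (-13) = -0.231;  x_1 ← (1−ω)·0.000 + ω·-0.231 = -0.277
  x_2: GS value = (-10 - (3)·-0.277 - (-1)·0.000 - (-4)·0.000) / (-10) = 0.917;  x_2 ← (1−ω)·0.000 + ω·0.917 = 1.100
  x_3: GS value = (4 - (-4)·-0.277 - (1)·1.100 - (2)·0.000) / (9) = 0.199;  x_3 ← (1−ω)·0.000 + ω·0.199 = 0.239
  x_4: GS value = (3 - (4)·-0.277 - (3)·1.100 - (-2)·0.239) / (11) = 0.117;  x_4 ← (1−ω)·0.000 + ω·0.117 = 0.140
Iteration 2:
  x_1: GS value = (3 - (3)·1.100 - (3)·0.239 - (-4)·0.140) / (-13) = 0.035;  x_1 ← (1−ω)·-0.277 + ω·0.035 = 0.097
  x_2: GS value = (-10 - (3)·0.097 - (-1)·0.239 - (-4)·0.140) / (-10) = 0.949;  x_2 ← (1−ω)·1.100 + ω·0.949 = 0.919
  x_3: GS value = (4 - (-4)·0.097 - (1)·0.919 - (2)·0.140) / (9) = 0.354;  x_3 ← (1−ω)·0.239 + ω·0.354 = 0.377
  x_4: GS value = (3 - (4)·0.097 - (3)·0.919 - (-2)·0.377) / (11) = 0.055;  x_4 ← (1−ω)·0.140 + ω·0.055 = 0.038

(0.097, 0.919, 0.377, 0.038)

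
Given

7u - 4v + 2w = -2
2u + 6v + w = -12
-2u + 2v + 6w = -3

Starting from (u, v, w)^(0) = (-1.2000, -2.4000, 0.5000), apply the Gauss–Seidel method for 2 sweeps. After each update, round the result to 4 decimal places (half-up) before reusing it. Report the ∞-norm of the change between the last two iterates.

Iteration 1:
  u = (-2 - (-4)·-2.4000 - (2)·0.5000) / (7) = -1.8000
  v = (-12 - (2)·-1.8000 - (1)·0.5000) / (6) = -1.4833
  w = (-3 - (-2)·-1.8000 - (2)·-1.4833) / (6) = -0.6056
Iteration 2:
  u = (-2 - (-4)·-1.4833 - (2)·-0.6056) / (7) = -0.9603
  v = (-12 - (2)·-0.9603 - (1)·-0.6056) / (6) = -1.5790
  w = (-3 - (-2)·-0.9603 - (2)·-1.5790) / (6) = -0.2938
Change: (0.8397, -0.0957, 0.3118) → max |·| = 0.8397

0.8397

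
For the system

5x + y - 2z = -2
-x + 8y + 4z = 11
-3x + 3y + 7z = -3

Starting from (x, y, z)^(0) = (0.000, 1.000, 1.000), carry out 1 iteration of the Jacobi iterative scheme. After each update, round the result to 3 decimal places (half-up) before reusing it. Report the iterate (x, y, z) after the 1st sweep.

Iteration 1:
  x = (-2 - (1)·1.000 - (-2)·1.000) / (5) = -0.200
  y = (11 - (-1)·0.000 - (4)·1.000) / (8) = 0.875
  z = (-3 - (-3)·0.000 - (3)·1.000) / (7) = -0.857

(-0.200, 0.875, -0.857)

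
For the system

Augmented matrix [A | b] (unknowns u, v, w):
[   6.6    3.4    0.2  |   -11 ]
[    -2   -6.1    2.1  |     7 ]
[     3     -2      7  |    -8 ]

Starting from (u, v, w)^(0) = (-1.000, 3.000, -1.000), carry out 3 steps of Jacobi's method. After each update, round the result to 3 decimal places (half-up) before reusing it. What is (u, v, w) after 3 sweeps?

(-1.635, -0.835, -0.700)

Iteration 1:
  u = (-11 - (3.4)·3.000 - (0.2)·-1.000) / (6.6) = -3.182
  v = (7 - (-2)·-1.000 - (2.1)·-1.000) / (-6.1) = -1.164
  w = (-8 - (3)·-1.000 - (-2)·3.000) / (7) = 0.143
Iteration 2:
  u = (-11 - (3.4)·-1.164 - (0.2)·0.143) / (6.6) = -1.071
  v = (7 - (-2)·-3.182 - (2.1)·0.143) / (-6.1) = -0.055
  w = (-8 - (3)·-3.182 - (-2)·-1.164) / (7) = -0.112
Iteration 3:
  u = (-11 - (3.4)·-0.055 - (0.2)·-0.112) / (6.6) = -1.635
  v = (7 - (-2)·-1.071 - (2.1)·-0.112) / (-6.1) = -0.835
  w = (-8 - (3)·-1.071 - (-2)·-0.055) / (7) = -0.700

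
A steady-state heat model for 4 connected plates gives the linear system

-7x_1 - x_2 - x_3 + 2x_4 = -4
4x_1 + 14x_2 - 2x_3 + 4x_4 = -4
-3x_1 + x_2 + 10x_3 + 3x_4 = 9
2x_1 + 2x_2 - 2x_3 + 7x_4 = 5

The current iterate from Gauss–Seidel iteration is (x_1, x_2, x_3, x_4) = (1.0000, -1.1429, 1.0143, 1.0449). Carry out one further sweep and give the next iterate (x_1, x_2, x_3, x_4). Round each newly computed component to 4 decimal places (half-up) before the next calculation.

(0.8883, -0.6932, 0.9223, 0.9221)

One sweep:
  x_1 = (-4 - (-1)·-1.1429 - (-1)·1.0143 - (2)·1.0449) / (-7) = 0.8883
  x_2 = (-4 - (4)·0.8883 - (-2)·1.0143 - (4)·1.0449) / (14) = -0.6932
  x_3 = (9 - (-3)·0.8883 - (1)·-0.6932 - (3)·1.0449) / (10) = 0.9223
  x_4 = (5 - (2)·0.8883 - (2)·-0.6932 - (-2)·0.9223) / (7) = 0.9221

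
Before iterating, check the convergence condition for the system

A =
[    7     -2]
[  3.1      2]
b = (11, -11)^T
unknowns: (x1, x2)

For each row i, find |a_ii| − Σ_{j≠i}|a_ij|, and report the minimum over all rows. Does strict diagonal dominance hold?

row 1: |7| − (2) = 5
row 2: |2| − (3.1) = -1.1
minimum over rows = -1.1 → not strictly diagonally dominant

-1.1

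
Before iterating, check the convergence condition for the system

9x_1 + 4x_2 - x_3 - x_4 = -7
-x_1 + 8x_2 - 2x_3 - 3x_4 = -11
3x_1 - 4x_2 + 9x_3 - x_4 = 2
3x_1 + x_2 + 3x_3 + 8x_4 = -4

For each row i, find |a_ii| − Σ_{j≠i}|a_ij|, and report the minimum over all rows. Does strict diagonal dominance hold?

1

row 1: |9| − (4+1+1) = 3
row 2: |8| − (1+2+3) = 2
row 3: |9| − (3+4+1) = 1
row 4: |8| − (3+1+3) = 1
minimum over rows = 1 → strictly diagonally dominant (convergence guaranteed)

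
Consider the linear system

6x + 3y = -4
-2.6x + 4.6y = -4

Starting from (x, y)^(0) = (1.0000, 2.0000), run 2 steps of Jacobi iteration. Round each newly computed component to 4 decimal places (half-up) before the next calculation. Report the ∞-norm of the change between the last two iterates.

1.5073

Iteration 1:
  x = (-4 - (3)·2.0000) / (6) = -1.6667
  y = (-4 - (-2.6)·1.0000) / (4.6) = -0.3043
Iteration 2:
  x = (-4 - (3)·-0.3043) / (6) = -0.5145
  y = (-4 - (-2.6)·-1.6667) / (4.6) = -1.8116
Change: (1.1522, -1.5073) → max |·| = 1.5073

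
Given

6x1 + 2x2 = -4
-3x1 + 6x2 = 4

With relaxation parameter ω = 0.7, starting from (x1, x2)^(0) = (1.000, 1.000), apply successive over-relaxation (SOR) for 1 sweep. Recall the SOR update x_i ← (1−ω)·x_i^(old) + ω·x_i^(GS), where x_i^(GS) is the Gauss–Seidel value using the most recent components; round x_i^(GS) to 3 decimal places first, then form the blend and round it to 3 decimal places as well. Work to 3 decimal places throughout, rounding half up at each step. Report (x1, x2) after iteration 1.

(-0.400, 0.627)

Iteration 1:
  x1: GS value = (-4 - (2)·1.000) / (6) = -1.000;  x1 ← (1−ω)·1.000 + ω·-1.000 = -0.400
  x2: GS value = (4 - (-3)·-0.400) / (6) = 0.467;  x2 ← (1−ω)·1.000 + ω·0.467 = 0.627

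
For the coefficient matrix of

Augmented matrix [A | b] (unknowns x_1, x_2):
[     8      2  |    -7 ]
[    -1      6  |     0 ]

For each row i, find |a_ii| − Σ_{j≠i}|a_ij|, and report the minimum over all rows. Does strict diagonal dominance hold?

5

row 1: |8| − (2) = 6
row 2: |6| − (1) = 5
minimum over rows = 5 → strictly diagonally dominant (convergence guaranteed)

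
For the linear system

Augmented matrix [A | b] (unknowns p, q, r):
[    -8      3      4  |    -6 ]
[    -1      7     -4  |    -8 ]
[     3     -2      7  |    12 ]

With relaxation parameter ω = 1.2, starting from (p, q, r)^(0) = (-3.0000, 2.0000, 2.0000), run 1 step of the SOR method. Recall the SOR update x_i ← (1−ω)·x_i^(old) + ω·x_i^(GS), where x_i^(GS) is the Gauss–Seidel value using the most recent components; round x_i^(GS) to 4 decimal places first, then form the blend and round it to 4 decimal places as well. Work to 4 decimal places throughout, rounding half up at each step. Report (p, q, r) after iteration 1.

(3.6000, 0.2172, -0.1198)

Iteration 1:
  p: GS value = (-6 - (3)·2.0000 - (4)·2.0000) / (-8) = 2.5000;  p ← (1−ω)·-3.0000 + ω·2.5000 = 3.6000
  q: GS value = (-8 - (-1)·3.6000 - (-4)·2.0000) / (7) = 0.5143;  q ← (1−ω)·2.0000 + ω·0.5143 = 0.2172
  r: GS value = (12 - (3)·3.6000 - (-2)·0.2172) / (7) = 0.2335;  r ← (1−ω)·2.0000 + ω·0.2335 = -0.1198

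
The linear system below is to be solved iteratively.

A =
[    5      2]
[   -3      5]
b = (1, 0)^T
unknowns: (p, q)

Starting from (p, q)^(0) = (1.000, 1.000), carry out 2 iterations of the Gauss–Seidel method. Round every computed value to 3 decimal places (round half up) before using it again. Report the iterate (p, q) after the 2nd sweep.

Iteration 1:
  p = (1 - (2)·1.000) / (5) = -0.200
  q = (0 - (-3)·-0.200) / (5) = -0.120
Iteration 2:
  p = (1 - (2)·-0.120) / (5) = 0.248
  q = (0 - (-3)·0.248) / (5) = 0.149

(0.248, 0.149)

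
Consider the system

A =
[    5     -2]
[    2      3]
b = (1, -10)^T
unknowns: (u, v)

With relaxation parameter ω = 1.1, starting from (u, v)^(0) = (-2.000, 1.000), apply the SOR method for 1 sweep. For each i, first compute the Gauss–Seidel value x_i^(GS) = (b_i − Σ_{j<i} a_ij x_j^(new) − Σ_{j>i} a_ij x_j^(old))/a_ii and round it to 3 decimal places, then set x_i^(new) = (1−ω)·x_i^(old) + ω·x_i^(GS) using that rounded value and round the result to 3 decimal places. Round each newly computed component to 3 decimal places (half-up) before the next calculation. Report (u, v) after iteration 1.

(0.860, -4.398)

Iteration 1:
  u: GS value = (1 - (-2)·1.000) / (5) = 0.600;  u ← (1−ω)·-2.000 + ω·0.600 = 0.860
  v: GS value = (-10 - (2)·0.860) / (3) = -3.907;  v ← (1−ω)·1.000 + ω·-3.907 = -4.398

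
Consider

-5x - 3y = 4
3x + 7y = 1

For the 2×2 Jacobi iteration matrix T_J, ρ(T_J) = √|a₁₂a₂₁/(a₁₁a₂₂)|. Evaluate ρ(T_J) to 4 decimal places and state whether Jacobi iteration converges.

0.5071

a₁₂a₂₁/(a₁₁a₂₂) = (-3)·(3) / ((-5)·(7)) = 0.257143
ρ = √|0.257143| = √0.257143 = 0.5071
ρ < 1, so Jacobi converges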